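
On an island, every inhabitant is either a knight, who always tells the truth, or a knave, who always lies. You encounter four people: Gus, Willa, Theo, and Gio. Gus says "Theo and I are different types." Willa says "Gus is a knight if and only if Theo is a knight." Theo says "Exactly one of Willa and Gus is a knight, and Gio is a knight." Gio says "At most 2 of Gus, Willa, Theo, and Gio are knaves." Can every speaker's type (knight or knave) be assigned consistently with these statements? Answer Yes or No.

Yes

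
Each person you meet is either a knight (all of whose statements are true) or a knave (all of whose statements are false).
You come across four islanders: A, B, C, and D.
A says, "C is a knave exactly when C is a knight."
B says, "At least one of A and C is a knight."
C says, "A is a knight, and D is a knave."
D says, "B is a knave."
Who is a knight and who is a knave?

A is a knave, B is a knave, C is a knave, and D is a knight.

A is a knave, and the claim "C is a knave exactly when C is a knight" is indeed False.
Since B is a knave, "at least one of A and C is a knight" needs to be False, which holds.
Since C is a knave, "A is a knight, and D is a knave" needs to be False, which holds.
Since D is a knight, "B is a knave" needs to be true, which holds.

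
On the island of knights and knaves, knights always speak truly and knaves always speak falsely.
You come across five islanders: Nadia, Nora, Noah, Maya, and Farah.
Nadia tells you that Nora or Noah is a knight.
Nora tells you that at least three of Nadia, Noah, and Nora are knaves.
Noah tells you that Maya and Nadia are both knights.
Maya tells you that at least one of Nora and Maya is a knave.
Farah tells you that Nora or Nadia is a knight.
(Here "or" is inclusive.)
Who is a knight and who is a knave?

Suppose Nadia is a knave. Then Nadia's statement "Nora or Noah is a knight" would have to be false. Checking the 16 ways to assign the others, none is consistent with every speaker.
(For instance, with Nora=knave, Noah=knight, Maya=knight, Farah=knight, Nadia's claim "Nora or Noah is a knight" comes out true where it would need to be false.)
So Nadia must be a knight, making "Nora or Noah is a knight" true. Taking Nadia=knight, Nora=knave, Noah=knight, Maya=knight, Farah=knight, each remaining statement checks out:
  Nora (knave): "at least three of Nadia, Noah, and Nora are knaves" — false. ✓
  Noah (knight): "Maya and Nadia are both knights" — true. ✓
  Maya (knight): "at least one of Nora and Maya is a knave" — true. ✓
  Farah (knight): "Nora or Nadia is a knight" — true. ✓
This is the unique consistent assignment.

Nadia is a knight, Nora is a knave, Noah is a knight, Maya is a knight, and Farah is a knight.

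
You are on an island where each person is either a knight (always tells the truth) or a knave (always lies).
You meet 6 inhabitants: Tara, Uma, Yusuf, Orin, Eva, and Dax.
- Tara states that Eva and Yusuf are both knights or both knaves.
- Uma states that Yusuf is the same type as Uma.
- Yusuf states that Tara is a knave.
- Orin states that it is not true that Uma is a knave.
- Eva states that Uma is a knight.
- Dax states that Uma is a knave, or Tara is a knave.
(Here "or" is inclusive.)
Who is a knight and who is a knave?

Tara is a knave, and the claim "Eva and Yusuf are both knights or both knaves" is indeed False.
Since Uma is a knave, "Yusuf is the same type as Uma" needs to be False, which holds.
Yusuf is a knight; "Tara is a knave" is true, as required.
Since Orin is a knave, "it is not true that Uma is a knave" needs to be False, which holds.
Eva (knave): "Uma is a knight" — False. ✓
Dax is a knight; "Uma is a knave, or Tara is a knave" is true, as required.

Tara is a knave, Uma is a knave, Yusuf is a knight, Orin is a knave, Eva is a knave, and Dax is a knight.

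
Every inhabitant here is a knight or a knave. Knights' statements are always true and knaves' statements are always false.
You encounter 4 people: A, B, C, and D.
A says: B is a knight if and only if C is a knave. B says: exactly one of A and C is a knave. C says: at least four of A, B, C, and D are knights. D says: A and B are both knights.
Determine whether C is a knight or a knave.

C is a knave.

Consistent assignments: {A=knight, B=knight, C=knave, D=knight}; {A=knave, B=knave, C=knave, D=knave}
In every consistent assignment, C is a knave.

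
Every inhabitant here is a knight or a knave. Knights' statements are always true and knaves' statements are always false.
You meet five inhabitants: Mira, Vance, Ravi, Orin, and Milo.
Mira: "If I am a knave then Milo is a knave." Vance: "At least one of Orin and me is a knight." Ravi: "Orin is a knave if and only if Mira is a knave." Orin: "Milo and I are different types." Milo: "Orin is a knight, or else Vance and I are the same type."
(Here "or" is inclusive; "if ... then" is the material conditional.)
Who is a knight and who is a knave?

Mira is a knight, Vance is a knight, Ravi is a knave, Orin is a knave, and Milo is a knave.

Suppose Mira is a knave. Then Mira's statement "if I am a knave then Milo is a knave" would have to be false. Checking the 16 ways to assign the others, none is consistent with every speaker.
(For instance, with Vance=knight, Ravi=knave, Orin=knave, Milo=knave, Mira's claim "if I am a knave then Milo is a knave" comes out true where it would need to be false.)
So Mira must be a knight, making "if I am a knave then Milo is a knave" true. Taking Mira=knight, Vance=knight, Ravi=knave, Orin=knave, Milo=knave, each remaining statement checks out:
  Vance (knight): "at least one of Orin and me is a knight" — true. ✓
  Ravi (knave): "Orin is a knave if and only if Mira is a knave" — false. ✓
  Orin (knave): "Milo and I are different types" — false. ✓
  Milo (knave): "Orin is a knight, or else Vance and I are the same type" — false. ✓
This is the unique consistent assignment.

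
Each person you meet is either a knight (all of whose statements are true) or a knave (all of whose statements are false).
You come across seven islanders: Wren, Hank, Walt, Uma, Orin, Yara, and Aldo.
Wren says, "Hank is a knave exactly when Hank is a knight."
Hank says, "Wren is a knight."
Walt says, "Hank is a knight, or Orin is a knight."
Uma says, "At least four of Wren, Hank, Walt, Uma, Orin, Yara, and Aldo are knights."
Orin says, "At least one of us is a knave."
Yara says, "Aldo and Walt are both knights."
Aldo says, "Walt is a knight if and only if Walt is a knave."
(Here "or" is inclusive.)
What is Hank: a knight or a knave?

Consistent assignments: {Wren=knave, Hank=knave, Walt=knight, Uma=knave, Orin=knight, Yara=knave, Aldo=knave}
In every consistent assignment, Hank is a knave.

Hank is a knave.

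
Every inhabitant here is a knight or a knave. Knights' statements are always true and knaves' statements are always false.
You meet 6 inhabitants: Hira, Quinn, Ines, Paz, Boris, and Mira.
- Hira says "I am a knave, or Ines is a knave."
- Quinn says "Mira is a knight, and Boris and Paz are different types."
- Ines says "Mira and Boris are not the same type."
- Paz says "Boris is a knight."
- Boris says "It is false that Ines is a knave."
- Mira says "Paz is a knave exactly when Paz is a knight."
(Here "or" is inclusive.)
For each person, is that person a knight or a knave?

Since Hira is a knight, "I am a knave, or Ines is a knave" needs to be True, which holds.
Quinn is a knave; "Mira is a knight, and Boris and Paz are different types" is False, as required.
As a knave, Ines's statement "Mira and Boris are not the same type" should be False; it is.
Paz is a knave, and the claim "Boris is a knight" is indeed False.
Since Boris is a knave, "it is false that Ines is a knave" needs to be False, which holds.
As a knave, Mira's statement "Paz is a knave exactly when Paz is a knight" should be False; it is.

Knights: Hira. Knaves: Quinn, Ines, Paz, Boris, and Mira.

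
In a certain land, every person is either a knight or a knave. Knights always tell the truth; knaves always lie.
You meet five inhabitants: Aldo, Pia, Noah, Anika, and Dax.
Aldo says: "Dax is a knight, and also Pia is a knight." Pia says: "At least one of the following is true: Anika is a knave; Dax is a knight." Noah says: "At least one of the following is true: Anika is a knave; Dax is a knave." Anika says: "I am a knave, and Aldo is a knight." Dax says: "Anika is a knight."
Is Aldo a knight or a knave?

Consistent assignments: {Aldo=knave, Pia=knight, Noah=knight, Anika=knave, Dax=knave}
In every consistent assignment, Aldo is a knave.

Aldo is a knave.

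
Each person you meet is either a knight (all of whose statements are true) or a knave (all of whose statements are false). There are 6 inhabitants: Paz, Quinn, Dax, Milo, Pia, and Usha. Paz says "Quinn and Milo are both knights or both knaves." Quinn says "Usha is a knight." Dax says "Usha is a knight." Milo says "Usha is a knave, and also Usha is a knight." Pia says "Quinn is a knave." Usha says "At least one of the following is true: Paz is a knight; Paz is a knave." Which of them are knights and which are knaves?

Since Paz is a knave, "Quinn and Milo are both knights or both knaves" needs to be False, which holds.
Quinn is a knight, and the claim "Usha is a knight" is indeed True.
Dax is a knight, and the claim "Usha is a knight" is indeed True.
Milo is a knave; "Usha is a knave, and also Usha is a knight" is False, as required.
Since Pia is a knave, "Quinn is a knave" needs to be False, which holds.
Usha is a knight, so "at least one of the following is true: Paz is a knight; Paz is a knave" must be True — and it is.

Paz is a knave, Quinn is a knight, Dax is a knight, Milo is a knave, Pia is a knave, and Usha is a knight.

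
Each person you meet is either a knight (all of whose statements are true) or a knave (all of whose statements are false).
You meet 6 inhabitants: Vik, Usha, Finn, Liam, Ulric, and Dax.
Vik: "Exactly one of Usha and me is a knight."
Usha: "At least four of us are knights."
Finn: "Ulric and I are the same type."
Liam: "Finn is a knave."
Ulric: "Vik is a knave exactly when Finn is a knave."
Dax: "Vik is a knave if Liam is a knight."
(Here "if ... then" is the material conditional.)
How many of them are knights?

3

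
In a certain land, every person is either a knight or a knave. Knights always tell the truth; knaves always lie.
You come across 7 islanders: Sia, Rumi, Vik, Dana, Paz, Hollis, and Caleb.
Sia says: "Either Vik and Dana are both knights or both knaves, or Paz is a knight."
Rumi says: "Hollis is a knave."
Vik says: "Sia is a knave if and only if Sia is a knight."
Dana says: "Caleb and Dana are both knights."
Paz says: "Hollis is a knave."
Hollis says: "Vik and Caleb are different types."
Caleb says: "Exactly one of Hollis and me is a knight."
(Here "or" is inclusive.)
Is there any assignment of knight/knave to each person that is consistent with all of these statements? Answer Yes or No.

Yes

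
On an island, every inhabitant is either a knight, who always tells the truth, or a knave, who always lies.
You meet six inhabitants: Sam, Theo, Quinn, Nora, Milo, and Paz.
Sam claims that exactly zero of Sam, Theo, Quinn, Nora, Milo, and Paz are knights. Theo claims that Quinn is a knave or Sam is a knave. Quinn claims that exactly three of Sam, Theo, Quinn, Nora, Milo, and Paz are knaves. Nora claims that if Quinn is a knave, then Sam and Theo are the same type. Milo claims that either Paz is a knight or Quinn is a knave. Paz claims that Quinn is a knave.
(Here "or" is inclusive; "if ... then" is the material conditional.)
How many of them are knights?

3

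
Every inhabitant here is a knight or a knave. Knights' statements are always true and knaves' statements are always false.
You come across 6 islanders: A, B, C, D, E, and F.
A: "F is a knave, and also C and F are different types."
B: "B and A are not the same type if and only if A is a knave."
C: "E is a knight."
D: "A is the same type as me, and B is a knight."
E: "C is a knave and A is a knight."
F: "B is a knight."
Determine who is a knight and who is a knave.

A is a knave, and the claim "F is a knave, and also C and F are different types" is indeed false.
B (knave): "B and A are not the same type if and only if A is a knave" — false. ✓
Since C is a knave, "E is a knight" needs to be false, which holds.
D is a knave, so "A is the same type as me, and B is a knight" must be false — and it is.
E (knave): "C is a knave and A is a knight" — false. ✓
F (knave): "B is a knight" — false. ✓

Knights: none. Knaves: A, B, C, D, E, and F.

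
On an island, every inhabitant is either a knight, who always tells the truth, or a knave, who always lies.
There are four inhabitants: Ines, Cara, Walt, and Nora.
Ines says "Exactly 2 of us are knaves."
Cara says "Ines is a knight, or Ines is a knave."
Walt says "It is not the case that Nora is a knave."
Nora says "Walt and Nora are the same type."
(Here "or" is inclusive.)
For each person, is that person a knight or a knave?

Ines is a knave, Cara is a knight, Walt is a knight, and Nora is a knight.

As a knave, Ines's statement "exactly 2 of us are knaves" should be false; it is.
Cara is a knight, so "Ines is a knight, or Ines is a knave" must be true — and it is.
Walt is a knight, so "it is not the case that Nora is a knave" must be true — and it is.
Nora is a knight, and the claim "Walt and Nora are the same type" is indeed true.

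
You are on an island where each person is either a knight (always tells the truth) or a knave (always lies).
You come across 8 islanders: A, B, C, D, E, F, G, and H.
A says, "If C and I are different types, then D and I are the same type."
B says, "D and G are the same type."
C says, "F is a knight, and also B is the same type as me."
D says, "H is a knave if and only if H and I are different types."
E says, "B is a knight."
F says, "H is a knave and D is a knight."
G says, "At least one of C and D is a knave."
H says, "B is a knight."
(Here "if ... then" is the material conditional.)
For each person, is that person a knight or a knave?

Knights: A, B, D, E, G, and H. Knaves: C and F.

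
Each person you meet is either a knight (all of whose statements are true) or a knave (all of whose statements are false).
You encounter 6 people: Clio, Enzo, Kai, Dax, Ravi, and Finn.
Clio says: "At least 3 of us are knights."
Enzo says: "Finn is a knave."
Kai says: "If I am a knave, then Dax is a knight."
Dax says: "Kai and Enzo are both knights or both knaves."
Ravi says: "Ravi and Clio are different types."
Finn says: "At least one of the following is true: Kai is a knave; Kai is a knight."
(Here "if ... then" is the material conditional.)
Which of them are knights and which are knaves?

Knights: Kai and Finn. Knaves: Clio, Enzo, Dax, and Ravi.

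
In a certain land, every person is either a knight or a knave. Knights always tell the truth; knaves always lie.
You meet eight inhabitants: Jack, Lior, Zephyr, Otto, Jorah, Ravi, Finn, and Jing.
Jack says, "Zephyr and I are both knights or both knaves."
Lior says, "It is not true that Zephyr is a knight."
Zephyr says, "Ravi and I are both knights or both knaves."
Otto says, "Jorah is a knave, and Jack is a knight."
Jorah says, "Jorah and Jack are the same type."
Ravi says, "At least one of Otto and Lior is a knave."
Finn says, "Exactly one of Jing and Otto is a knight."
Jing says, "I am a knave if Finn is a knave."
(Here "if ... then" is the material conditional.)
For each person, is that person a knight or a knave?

Jack is a knight, and the claim "Zephyr and I are both knights or both knaves" is indeed true.
Lior (knave): "it is not true that Zephyr is a knight" — False. ✓
Zephyr is a knight; "Ravi and I are both knights or both knaves" is true, as required.
As a knave, Otto's statement "Jorah is a knave, and Jack is a knight" should be False; it is.
Jorah is a knight, and the claim "Jorah and Jack are the same type" is indeed true.
Ravi is a knight; "at least one of Otto and Lior is a knave" is true, as required.
Finn is a knight, and the claim "exactly one of Jing and Otto is a knight" is indeed true.
Jing is a knight, and the claim "I am a knave if Finn is a knave" is indeed true.

Jack is a knight, Lior is a knave, Zephyr is a knight, Otto is a knave, Jorah is a knight, Ravi is a knight, Finn is a knight, and Jing is a knight.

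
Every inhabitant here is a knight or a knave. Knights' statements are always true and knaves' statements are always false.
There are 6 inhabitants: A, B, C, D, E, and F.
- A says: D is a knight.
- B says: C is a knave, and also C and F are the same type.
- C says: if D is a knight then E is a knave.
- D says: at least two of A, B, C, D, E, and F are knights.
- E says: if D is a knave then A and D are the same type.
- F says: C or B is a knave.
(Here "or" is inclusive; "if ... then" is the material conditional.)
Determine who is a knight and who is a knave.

Knights: A, D, E, and F. Knaves: B and C.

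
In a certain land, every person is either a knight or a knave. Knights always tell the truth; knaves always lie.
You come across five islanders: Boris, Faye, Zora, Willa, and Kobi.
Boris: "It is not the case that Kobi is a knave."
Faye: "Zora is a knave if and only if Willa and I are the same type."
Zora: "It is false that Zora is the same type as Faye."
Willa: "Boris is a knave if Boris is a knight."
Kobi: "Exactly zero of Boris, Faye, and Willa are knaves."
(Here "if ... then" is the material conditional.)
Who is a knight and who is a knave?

Boris is a knave, Faye is a knave, Zora is a knave, Willa is a knight, and Kobi is a knave.

Suppose Boris is a knight. Then Boris's statement "it is not the case that Kobi is a knave" would have to be true. Checking the 16 ways to assign the others, none is consistent with every speaker.
(For instance, with Faye=knave, Zora=knave, Willa=knight, Kobi=knave, Boris's claim "it is not the case that Kobi is a knave" comes out false where it would need to be true.)
So Boris must be a knave, making "it is not the case that Kobi is a knave" false. Taking Boris=knave, Faye=knave, Zora=knave, Willa=knight, Kobi=knave, each remaining statement checks out:
  Faye (knave): "Zora is a knave if and only if Willa and I are the same type" — false. ✓
  Zora (knave): "it is false that Zora is the same type as Faye" — false. ✓
  Willa (knight): "Boris is a knave if Boris is a knight" — true. ✓
  Kobi (knave): "exactly zero of Boris, Faye, and Willa are knaves" — false. ✓
This is the unique consistent assignment.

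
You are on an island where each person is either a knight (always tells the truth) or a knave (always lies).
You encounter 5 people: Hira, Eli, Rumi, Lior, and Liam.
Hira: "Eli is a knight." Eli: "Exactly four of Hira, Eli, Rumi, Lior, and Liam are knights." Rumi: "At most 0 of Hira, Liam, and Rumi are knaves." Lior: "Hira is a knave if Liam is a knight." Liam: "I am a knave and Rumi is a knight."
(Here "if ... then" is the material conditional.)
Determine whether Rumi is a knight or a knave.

Rumi is a knave.

Consistent assignments: {Hira=knave, Eli=knave, Rumi=knave, Lior=knight, Liam=knave}
In every consistent assignment, Rumi is a knave.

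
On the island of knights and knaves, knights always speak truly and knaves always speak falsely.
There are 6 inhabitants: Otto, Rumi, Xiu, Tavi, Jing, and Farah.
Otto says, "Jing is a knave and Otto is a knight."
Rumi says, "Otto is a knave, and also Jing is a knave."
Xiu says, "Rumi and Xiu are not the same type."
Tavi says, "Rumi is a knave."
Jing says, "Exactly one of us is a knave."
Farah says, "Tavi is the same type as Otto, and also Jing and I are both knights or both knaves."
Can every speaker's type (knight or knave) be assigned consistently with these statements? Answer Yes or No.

No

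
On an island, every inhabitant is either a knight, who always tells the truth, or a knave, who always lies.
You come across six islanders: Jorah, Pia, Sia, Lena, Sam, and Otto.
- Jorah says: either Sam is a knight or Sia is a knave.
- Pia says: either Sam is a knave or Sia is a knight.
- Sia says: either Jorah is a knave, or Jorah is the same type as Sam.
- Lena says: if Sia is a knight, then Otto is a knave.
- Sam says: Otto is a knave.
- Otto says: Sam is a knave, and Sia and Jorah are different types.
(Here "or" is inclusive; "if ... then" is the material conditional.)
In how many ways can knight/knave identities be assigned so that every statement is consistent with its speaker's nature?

3

Consistent assignments:
  Jorah=knight, Pia=knight, Sia=knight, Lena=knight, Sam=knight, Otto=knave
  Jorah=knight, Pia=knight, Sia=knave, Lena=knight, Sam=knave, Otto=knight
  Jorah=knave, Pia=knight, Sia=knight, Lena=knave, Sam=knave, Otto=knight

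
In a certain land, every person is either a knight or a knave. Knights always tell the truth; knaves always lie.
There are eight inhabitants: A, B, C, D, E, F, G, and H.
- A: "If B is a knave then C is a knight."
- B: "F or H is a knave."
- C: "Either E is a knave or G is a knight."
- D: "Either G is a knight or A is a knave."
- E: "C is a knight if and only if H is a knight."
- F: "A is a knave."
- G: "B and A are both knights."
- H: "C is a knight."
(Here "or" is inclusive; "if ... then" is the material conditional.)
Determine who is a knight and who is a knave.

Knights: A, B, C, D, E, G, and H. Knaves: F.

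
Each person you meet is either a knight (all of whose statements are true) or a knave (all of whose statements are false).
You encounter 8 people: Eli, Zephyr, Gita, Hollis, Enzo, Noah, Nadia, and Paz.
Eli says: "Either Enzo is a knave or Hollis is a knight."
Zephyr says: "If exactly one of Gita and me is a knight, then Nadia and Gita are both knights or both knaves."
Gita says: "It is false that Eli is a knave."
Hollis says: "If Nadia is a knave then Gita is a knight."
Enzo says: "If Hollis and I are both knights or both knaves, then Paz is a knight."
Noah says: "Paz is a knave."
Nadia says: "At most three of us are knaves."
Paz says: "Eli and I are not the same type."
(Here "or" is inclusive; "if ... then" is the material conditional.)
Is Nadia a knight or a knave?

Nadia is a knave.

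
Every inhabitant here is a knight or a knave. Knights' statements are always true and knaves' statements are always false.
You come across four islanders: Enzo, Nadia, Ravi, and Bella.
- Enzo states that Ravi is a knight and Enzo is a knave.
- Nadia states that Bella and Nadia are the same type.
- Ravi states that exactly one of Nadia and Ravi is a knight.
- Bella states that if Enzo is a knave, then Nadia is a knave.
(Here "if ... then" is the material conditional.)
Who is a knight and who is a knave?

Enzo is a knave, Nadia is a knave, Ravi is a knave, and Bella is a knight.

Enzo is a knave; "Ravi is a knight and Enzo is a knave" is False, as required.
Nadia is a knave, and the claim "Bella and Nadia are the same type" is indeed False.
Ravi is a knave; "exactly one of Nadia and Ravi is a knight" is False, as required.
Bella is a knight; "if Enzo is a knave, then Nadia is a knave" is true, as required.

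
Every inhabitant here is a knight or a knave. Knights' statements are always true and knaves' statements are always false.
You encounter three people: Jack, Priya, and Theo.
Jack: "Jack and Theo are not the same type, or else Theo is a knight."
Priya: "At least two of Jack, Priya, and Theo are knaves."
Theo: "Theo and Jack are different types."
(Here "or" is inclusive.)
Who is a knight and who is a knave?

Suppose Jack is a knight. Then Jack's statement "Jack and Theo are not the same type, or else Theo is a knight" would have to be true. Checking the 4 ways to assign the others, none is consistent with every speaker.
(For instance, with Priya=knight, Theo=knave, Priya's claim "at least two of Jack, Priya, and Theo are knaves" comes out false where it would need to be true.)
So Jack must be a knave, making "Jack and Theo are not the same type, or else Theo is a knight" false. Taking Jack=knave, Priya=knight, Theo=knave, each remaining statement checks out:
  Priya (knight): "at least two of Jack, Priya, and Theo are knaves" — true. ✓
  Theo (knave): "Theo and Jack are different types" — false. ✓
This is the unique consistent assignment.

Knights: Priya. Knaves: Jack and Theo.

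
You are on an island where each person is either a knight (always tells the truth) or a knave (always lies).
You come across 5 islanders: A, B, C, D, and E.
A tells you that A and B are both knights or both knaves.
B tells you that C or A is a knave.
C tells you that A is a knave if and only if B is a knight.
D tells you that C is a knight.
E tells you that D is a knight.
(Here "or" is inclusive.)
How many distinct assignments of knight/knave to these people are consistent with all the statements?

2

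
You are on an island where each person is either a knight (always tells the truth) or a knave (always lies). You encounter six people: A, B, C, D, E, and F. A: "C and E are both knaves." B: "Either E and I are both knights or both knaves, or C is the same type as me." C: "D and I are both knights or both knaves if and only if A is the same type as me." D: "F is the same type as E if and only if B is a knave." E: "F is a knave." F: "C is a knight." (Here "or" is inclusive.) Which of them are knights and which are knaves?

Knights: B, D, and E. Knaves: A, C, and F.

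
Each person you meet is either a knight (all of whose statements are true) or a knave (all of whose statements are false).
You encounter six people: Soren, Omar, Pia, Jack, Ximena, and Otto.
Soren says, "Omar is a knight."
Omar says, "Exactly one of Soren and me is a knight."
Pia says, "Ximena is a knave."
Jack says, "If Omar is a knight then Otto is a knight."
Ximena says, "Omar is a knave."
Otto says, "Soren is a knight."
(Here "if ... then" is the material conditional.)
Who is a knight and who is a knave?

Soren is a knave, and the claim "Omar is a knight" is indeed false.
Since Omar is a knave, "exactly one of Soren and me is a knight" needs to be false, which holds.
Pia is a knave, and the claim "Ximena is a knave" is indeed false.
Jack is a knight, and the claim "if Omar is a knight then Otto is a knight" is indeed True.
As a knight, Ximena's statement "Omar is a knave" should be True; it is.
Since Otto is a knave, "Soren is a knight" needs to be false, which holds.

Knights: Jack and Ximena. Knaves: Soren, Omar, Pia, and Otto.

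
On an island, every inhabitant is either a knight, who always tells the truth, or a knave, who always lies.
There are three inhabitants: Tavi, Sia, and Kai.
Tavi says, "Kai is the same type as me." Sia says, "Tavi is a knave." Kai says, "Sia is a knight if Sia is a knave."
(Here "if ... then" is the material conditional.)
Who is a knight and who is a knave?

Tavi is a knave, Sia is a knight, and Kai is a knight.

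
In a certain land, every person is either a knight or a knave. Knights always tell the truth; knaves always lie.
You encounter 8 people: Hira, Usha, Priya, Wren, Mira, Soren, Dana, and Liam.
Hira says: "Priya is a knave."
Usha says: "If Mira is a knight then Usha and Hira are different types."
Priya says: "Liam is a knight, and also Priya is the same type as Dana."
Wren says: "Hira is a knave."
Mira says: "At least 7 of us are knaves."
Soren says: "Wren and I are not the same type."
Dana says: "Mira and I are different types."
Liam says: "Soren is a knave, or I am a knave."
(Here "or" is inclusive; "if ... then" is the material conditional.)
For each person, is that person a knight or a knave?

Hira is a knight, and the claim "Priya is a knave" is indeed true.
As a knight, Usha's statement "if Mira is a knight then Usha and Hira are different types" should be true; it is.
As a knave, Priya's statement "Liam is a knight, and also Priya is the same type as Dana" should be False; it is.
Wren is a knave; "Hira is a knave" is False, as required.
As a knave, Mira's statement "at least 7 of us are knaves" should be False; it is.
Soren is a knave; "Wren and I are not the same type" is False, as required.
Dana is a knight; "Mira and I are different types" is true, as required.
As a knight, Liam's statement "Soren is a knave, or I am a knave" should be true; it is.

Knights: Hira, Usha, Dana, and Liam. Knaves: Priya, Wren, Mira, and Soren.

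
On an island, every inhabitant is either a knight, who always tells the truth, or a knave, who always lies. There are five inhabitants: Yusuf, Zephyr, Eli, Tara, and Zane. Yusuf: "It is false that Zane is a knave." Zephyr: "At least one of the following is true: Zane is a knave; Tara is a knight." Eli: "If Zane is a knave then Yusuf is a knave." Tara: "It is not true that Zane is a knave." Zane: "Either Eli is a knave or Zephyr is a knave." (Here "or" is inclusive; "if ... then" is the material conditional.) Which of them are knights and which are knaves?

Yusuf is a knave, Zephyr is a knight, Eli is a knight, Tara is a knave, and Zane is a knave.

Yusuf (knave): "it is false that Zane is a knave" — False. ✓
Zephyr is a knight; "at least one of the following is true: Zane is a knave; Tara is a knight" is true, as required.
Eli is a knight, so "if Zane is a knave then Yusuf is a knave" must be true — and it is.
Tara is a knave, so "it is not true that Zane is a knave" must be False — and it is.
Zane (knave): "either Eli is a knave or Zephyr is a knave" — False. ✓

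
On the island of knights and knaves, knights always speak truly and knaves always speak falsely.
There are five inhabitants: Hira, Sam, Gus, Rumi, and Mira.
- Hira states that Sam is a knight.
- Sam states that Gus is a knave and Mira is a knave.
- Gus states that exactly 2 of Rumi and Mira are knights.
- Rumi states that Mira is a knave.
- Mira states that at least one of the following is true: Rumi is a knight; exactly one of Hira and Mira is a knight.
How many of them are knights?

1

The unique consistent assignment is Hira=knave, Sam=knave, Gus=knave, Rumi=knave, Mira=knight.
That has 1 knight.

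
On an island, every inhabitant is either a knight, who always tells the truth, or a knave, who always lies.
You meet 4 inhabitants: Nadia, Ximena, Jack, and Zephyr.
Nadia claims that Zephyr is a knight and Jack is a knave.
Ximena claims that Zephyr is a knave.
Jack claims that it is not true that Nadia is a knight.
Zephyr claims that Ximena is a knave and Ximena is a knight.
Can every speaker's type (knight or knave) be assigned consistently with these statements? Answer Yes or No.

Yes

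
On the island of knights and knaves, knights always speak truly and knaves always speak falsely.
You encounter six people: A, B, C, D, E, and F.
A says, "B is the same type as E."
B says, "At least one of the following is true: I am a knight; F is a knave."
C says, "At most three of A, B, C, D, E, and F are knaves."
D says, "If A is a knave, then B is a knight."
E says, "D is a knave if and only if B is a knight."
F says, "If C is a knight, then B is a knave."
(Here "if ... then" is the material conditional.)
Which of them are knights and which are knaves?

A is a knave, B is a knight, C is a knight, D is a knight, E is a knave, and F is a knave.

A (knave): "B is the same type as E" — false. ✓
B is a knight, and the claim "at least one of the following is true: I am a knight; F is a knave" is indeed True.
C (knight): "at most three of A, B, C, D, E, and F are knaves" — True. ✓
D is a knight; "if A is a knave, then B is a knight" is True, as required.
As a knave, E's statement "D is a knave if and only if B is a knight" should be false; it is.
Since F is a knave, "if C is a knight, then B is a knave" needs to be false, which holds.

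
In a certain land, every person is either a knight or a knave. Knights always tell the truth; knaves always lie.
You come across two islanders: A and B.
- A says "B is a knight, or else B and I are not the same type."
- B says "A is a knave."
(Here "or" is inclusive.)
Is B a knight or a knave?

B is a knave.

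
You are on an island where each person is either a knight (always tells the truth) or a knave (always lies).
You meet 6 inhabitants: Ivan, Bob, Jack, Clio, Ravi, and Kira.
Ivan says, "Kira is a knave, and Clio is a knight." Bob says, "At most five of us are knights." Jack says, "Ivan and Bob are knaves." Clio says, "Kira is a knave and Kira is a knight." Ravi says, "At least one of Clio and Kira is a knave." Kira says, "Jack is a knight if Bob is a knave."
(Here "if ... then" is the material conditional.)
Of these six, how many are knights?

3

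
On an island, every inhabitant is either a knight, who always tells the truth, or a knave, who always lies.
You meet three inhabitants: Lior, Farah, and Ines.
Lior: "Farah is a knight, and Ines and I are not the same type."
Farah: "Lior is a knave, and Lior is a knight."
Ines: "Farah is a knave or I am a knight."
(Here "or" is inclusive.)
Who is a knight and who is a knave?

Lior is a knave, Farah is a knave, and Ines is a knight.

Suppose Lior is a knight. Then Lior's statement "Farah is a knight, and Ines and I are not the same type" would have to be true. Checking the 4 ways to assign the others, none is consistent with every speaker.
(For instance, with Farah=knave, Ines=knight, Lior's claim "Farah is a knight, and Ines and I are not the same type" comes out false where it would need to be true.)
So Lior must be a knave, making "Farah is a knight, and Ines and I are not the same type" false. Taking Lior=knave, Farah=knave, Ines=knight, each remaining statement checks out:
  Farah (knave): "Lior is a knave, and Lior is a knight" — false. ✓
  Ines (knight): "Farah is a knave or I am a knight" — true. ✓
This is the unique consistent assignment.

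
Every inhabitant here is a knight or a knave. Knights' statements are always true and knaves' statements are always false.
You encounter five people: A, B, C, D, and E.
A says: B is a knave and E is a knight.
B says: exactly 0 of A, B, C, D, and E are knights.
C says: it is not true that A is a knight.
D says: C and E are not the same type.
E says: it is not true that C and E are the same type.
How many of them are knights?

3

The unique consistent assignment is A=knight, B=knave, C=knave, D=knight, E=knight.
That has 3 knights.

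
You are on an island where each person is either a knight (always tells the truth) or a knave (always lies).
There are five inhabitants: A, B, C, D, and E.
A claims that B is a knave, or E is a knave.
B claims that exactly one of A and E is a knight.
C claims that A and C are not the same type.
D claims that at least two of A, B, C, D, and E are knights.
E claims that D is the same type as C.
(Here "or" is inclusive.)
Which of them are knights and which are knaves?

A is a knave, and the claim "B is a knave, or E is a knave" is indeed False.
Since B is a knight, "exactly one of A and E is a knight" needs to be true, which holds.
C is a knight, so "A and C are not the same type" must be true — and it is.
D is a knight, so "at least two of A, B, C, D, and E are knights" must be true — and it is.
E is a knight; "D is the same type as C" is true, as required.

A is a knave, B is a knight, C is a knight, D is a knight, and E is a knight.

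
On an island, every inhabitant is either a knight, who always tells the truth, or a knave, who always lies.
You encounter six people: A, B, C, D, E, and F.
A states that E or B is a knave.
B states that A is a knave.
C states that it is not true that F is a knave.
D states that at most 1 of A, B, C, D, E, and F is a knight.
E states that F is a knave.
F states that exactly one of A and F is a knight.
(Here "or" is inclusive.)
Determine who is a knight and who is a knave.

Knights: B and E. Knaves: A, C, D, and F.

A (knave): "E or B is a knave" — false. ✓
As a knight, B's statement "A is a knave" should be true; it is.
C is a knave, and the claim "it is not true that F is a knave" is indeed false.
Since D is a knave, "at most 1 of A, B, C, D, E, and F is a knight" needs to be false, which holds.
E is a knight; "F is a knave" is true, as required.
F is a knave, and the claim "exactly one of A and F is a knight" is indeed false.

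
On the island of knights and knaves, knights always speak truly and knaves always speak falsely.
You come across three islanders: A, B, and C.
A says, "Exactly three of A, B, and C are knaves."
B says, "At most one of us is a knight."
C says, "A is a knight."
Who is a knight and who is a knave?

A is a knave, B is a knight, and C is a knave.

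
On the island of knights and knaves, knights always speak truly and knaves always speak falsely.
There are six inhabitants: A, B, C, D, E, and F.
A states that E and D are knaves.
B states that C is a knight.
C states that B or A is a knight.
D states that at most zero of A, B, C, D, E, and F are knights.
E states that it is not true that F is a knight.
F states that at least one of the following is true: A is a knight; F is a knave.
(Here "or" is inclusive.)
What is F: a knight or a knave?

F is a knight.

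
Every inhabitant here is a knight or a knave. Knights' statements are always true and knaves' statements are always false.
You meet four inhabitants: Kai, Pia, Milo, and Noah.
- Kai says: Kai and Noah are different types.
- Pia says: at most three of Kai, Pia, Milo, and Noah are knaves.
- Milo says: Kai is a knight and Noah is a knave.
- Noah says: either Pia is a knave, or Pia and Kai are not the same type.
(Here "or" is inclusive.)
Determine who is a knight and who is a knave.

Kai (knight): "Kai and Noah are different types" — True. ✓
As a knight, Pia's statement "at most three of Kai, Pia, Milo, and Noah are knaves" should be True; it is.
Milo (knight): "Kai is a knight and Noah is a knave" — True. ✓
As a knave, Noah's statement "either Pia is a knave, or Pia and Kai are not the same type" should be false; it is.

Kai is a knight, Pia is a knight, Milo is a knight, and Noah is a knave.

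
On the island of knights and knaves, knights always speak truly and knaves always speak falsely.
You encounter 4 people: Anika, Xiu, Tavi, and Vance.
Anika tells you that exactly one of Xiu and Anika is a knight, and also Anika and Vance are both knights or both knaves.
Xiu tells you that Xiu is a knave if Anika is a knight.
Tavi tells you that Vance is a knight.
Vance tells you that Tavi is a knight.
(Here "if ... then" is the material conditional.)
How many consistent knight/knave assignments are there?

1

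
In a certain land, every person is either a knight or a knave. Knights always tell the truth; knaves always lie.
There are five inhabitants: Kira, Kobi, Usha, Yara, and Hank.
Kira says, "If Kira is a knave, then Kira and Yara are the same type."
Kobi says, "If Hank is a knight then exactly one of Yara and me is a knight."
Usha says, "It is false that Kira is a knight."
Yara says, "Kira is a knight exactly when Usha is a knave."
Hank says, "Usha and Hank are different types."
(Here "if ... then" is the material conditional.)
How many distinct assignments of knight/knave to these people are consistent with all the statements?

1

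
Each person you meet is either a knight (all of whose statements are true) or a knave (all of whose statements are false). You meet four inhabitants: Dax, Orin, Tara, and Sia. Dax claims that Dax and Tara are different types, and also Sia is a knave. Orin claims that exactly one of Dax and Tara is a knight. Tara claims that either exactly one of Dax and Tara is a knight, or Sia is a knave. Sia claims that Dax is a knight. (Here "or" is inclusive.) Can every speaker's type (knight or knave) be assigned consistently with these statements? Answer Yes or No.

No

Checking all 16 assignments, each has at least one speaker whose statement's truth value contradicts their type.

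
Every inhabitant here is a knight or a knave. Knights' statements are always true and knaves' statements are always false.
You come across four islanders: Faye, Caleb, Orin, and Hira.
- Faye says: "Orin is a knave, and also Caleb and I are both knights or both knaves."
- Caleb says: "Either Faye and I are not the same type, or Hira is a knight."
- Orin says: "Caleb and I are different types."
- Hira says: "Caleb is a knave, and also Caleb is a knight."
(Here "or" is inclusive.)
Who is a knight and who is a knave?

Faye is a knave, and the claim "Orin is a knave, and also Caleb and I are both knights or both knaves" is indeed false.
Caleb is a knave, so "either Faye and I are not the same type, or Hira is a knight" must be false — and it is.
Orin is a knight, so "Caleb and I are different types" must be True — and it is.
Since Hira is a knave, "Caleb is a knave, and also Caleb is a knight" needs to be false, which holds.

Faye is a knave, Caleb is a knave, Orin is a knight, and Hira is a knave.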